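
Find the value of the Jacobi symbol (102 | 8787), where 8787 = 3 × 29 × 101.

0

Pull out 2: since 8787 ≡ 3 (mod 8), (2/8787) = -1.
Reciprocity: 51 ≡ 3 and 8787 ≡ 3 (mod 4), so (51/8787) = −(8787/51).
Reduce top mod 51: now compute (15/51).
Reciprocity: 15 ≡ 3 and 51 ≡ 3 (mod 4), so (15/51) = −(51/15).
Reduce top mod 15: now compute (6/15).
Pull out 2: since 15 ≡ 7 (mod 8), (2/15) = +1.
Reciprocity: 3 ≡ 3 and 15 ≡ 3 (mod 4), so (3/15) = −(15/3).
Reduce top mod 3: now compute (0/3).
Top reduces to 0: gcd > 1, so the symbol is 0.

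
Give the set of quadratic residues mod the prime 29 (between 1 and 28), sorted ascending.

1,4,5,6,7,9,13,16,20,22,23,24,25,28

Square k = 1,…,14 (k and 29−k give the same square):
1²=1, 2²=4, 3²=9, 4²=16, 5²=25, 6²≡7, 7²≡20, 8²≡6, 9²≡23, 10²≡13, 11²≡5, 12²≡28, 13²≡24, 14²≡22 (mod 29).
So the quadratic residues mod 29 are {1, 4, 5, 6, 7, 9, 13, 16, 20, 22, 23, 24, 25, 28}.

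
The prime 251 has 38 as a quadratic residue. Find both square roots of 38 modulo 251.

17, 234

Since 251 ≡ 3 (mod 4), a square root of 38 is 38^((251+1)/4) = 38^63 mod 251.
Repeated squaring: 38^2≡189, 38^4≡79, 38^8≡217, 38^16≡152, 38^32≡12 (mod 251).
38^63 = 38^(32+16+8+4+2+1) ≡ 17 (mod 251).
Check: 17² = 289 ≡ 38 (mod 251). The two roots are 17 and 234.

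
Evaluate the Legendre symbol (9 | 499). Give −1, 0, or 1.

1

Euler's criterion: (9/499) ≡ 9^249 (mod 499).
9^2 ≡ 81 (mod 499)
9^4 ≡ 74 (mod 499)
9^8 ≡ 486 (mod 499)
9^16 ≡ 169 (mod 499)
9^32 ≡ 118 (mod 499)
9^64 ≡ 451 (mod 499)
9^128 ≡ 308 (mod 499)
9^249 = 9^(128+64+32+16+8+1) ≡ 1 (mod 499).
Result is 1, so (9/499) = 1.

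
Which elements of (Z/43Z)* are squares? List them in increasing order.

Square k = 1,…,21 (k and 43−k give the same square):
1²=1, 2²=4, 3²=9, 4²=16, 5²=25, 6²=36, 7²≡6, 8²≡21, 9²≡38, 10²≡14, 11²≡35, 12²≡15, 13²≡40, 14²≡24, 15²≡10, 16²≡41, 17²≡31, 18²≡23, 19²≡17, 20²≡13, 21²≡11 (mod 43).
So the quadratic residues mod 43 are {1, 4, 6, 9, 10, 11, 13, 14, 15, 16, 17, 21, 23, 24, 25, 31, 35, 36, 38, 40, 41}.

1, 4, 6, 9, 10, 11, 13, 14, 15, 16, 17, 21, 23, 24, 25, 31, 35, 36, 38, 40, 41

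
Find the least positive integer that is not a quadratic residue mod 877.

2

(2/877) = −1, so 2 is the smallest positive non-residue mod 877.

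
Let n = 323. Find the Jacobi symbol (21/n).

-1

Reciprocity: 21 ≡ 1 and 323 ≡ 3 (mod 4), so (21/323) = +(323/21).
Reduce top mod 21: now compute (8/21).
Pull out 2^3: since 21 ≡ 5 (mod 8), (2/21) = -1, so (2/21)^3 = -1.
Reached (1/21) = 1. Collecting the sign flips along the way, the symbol is -1.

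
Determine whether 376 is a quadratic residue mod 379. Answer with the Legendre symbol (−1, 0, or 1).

1

Pull out 2^3: since 379 ≡ 3 (mod 8), (2/379) = -1, so (2/379)^3 = -1.
Reciprocity: 47 ≡ 3 and 379 ≡ 3 (mod 4), so (47/379) = −(379/47).
Reduce top mod 47: now compute (3/47).
Reciprocity: 3 ≡ 3 and 47 ≡ 3 (mod 4), so (3/47) = −(47/3).
Reduce top mod 3: now compute (2/3).
Pull out 2: since 3 ≡ 3 (mod 8), (2/3) = -1.
Reached (1/3) = 1. Collecting the sign flips along the way, the symbol is +1.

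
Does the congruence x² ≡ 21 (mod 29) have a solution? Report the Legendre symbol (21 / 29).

-1

Euler's criterion: (21/29) ≡ 21^14 (mod 29).
21^2 ≡ 6 (mod 29)
21^4 ≡ 7 (mod 29)
21^8 ≡ 20 (mod 29)
21^14 = 21^(8+4+2) ≡ 28 (mod 29).
Result is 28 ≡ −1, so (21/29) = −1.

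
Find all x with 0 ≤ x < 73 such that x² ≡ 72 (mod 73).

73 ≡ 1 (mod 4), so we find a root by search.
Trying successive values, 27² = 729 ≡ 72 (mod 73). The other root is 73 − 27 = 46.

27, 46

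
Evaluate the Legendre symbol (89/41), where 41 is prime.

Euler's criterion: (89/41) ≡ 7^20 (mod 41).
7^2 ≡ 8 (mod 41)
7^4 ≡ 23 (mod 41)
7^8 ≡ 37 (mod 41)
7^16 ≡ 16 (mod 41)
7^20 = 7^(16+4) ≡ 40 (mod 41).
Result is 40 ≡ −1, so (89/41) = −1.

-1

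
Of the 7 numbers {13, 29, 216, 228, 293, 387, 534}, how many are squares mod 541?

(13/541) = -1 → non-residue.
(29/541) = -1 → non-residue.
(216/541) = -1 → non-residue.
(228/541) = +1 → QR.
(293/541) = -1 → non-residue.
(387/541) = +1 → QR.
(534/541) = +1 → QR.
Total quadratic residues among the 7: 3.

3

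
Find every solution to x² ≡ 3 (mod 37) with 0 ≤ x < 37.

37 ≡ 1 (mod 4), so we find a root by search.
Trying successive values, 15² = 225 ≡ 3 (mod 37). The other root is 37 − 15 = 22.

15, 22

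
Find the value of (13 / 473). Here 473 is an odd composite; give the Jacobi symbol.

Reciprocity: 13 ≡ 1 and 473 ≡ 1 (mod 4), so (13/473) = +(473/13).
Reduce top mod 13: now compute (5/13).
Reciprocity: 5 ≡ 1 and 13 ≡ 1 (mod 4), so (5/13) = +(13/5).
Reduce top mod 5: now compute (3/5).
Reciprocity: 3 ≡ 3 and 5 ≡ 1 (mod 4), so (3/5) = +(5/3).
Reduce top mod 3: now compute (2/3).
Pull out 2: since 3 ≡ 3 (mod 8), (2/3) = -1.
Reached (1/3) = 1. Collecting the sign flips along the way, the symbol is -1.

-1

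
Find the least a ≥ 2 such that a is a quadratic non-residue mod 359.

7

(2/359) = +1, so 2 is a residue.
(3/359) = +1, so 3 is a residue.
(4/359) = +1, so 4 is a residue.
(5/359) = +1, so 5 is a residue.
(6/359) = +1, so 6 is a residue.
(7/359) = −1, so 7 is the smallest positive non-residue mod 359.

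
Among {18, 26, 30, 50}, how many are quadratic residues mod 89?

2

(18/89) = +1 → QR.
(26/89) = -1 → non-residue.
(30/89) = -1 → non-residue.
(50/89) = +1 → QR.
Total quadratic residues among the 4: 2.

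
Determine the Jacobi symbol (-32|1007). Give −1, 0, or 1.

First reduce: -32 ≡ 975 (mod 1007).
Reciprocity: 975 ≡ 3 and 1007 ≡ 3 (mod 4), so (975/1007) = −(1007/975).
Reduce top mod 975: now compute (32/975).
Pull out 2^5: since 975 ≡ 7 (mod 8), (2/975) = +1, so (2/975)^5 = +1.
Reached (1/975) = 1. Collecting the sign flips along the way, the symbol is -1.

-1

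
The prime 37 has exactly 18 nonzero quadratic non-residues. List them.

2 5 6 8 13 14 15 17 18 19 20 22 23 24 29 31 32 35

Square k = 1,…,18 (k and 37−k give the same square):
1²=1, 2²=4, 3²=9, 4²=16, 5²=25, 6²=36, 7²≡12, 8²≡27, 9²≡7, 10²≡26, 11²≡10, 12²≡33, 13²≡21, 14²≡11, 15²≡3, 16²≡34, 17²≡30, 18²≡28 (mod 37).
The residues are {1, 3, 4, 7, 9, 10, 11, 12, 16, 21, 25, 26, 27, 28, 30, 33, 34, 36}; the non-residues are the remaining 18 nonzero classes.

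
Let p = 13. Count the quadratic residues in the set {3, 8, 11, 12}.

2

(3/13) = +1 → QR.
(8/13) = -1 → non-residue.
(11/13) = -1 → non-residue.
(12/13) = +1 → QR.
Total quadratic residues among the 4: 2.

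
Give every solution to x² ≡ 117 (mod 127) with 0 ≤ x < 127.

Since 127 ≡ 3 (mod 4), a square root of 117 is 117^((127+1)/4) = 117^32 mod 127.
Repeated squaring: 117^2≡100, 117^4≡94, 117^8≡73, 117^16≡122, 117^32≡25 (mod 127).
117^32 = 117^(32) ≡ 25 (mod 127).
Check: 25² = 625 ≡ 117 (mod 127). The two roots are 25 and 102.

25, 102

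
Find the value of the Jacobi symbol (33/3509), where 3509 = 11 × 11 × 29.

Reciprocity: 33 ≡ 1 and 3509 ≡ 1 (mod 4), so (33/3509) = +(3509/33).
Reduce top mod 33: now compute (11/33).
Reciprocity: 11 ≡ 3 and 33 ≡ 1 (mod 4), so (11/33) = +(33/11).
Reduce top mod 11: now compute (0/11).
Top reduces to 0: gcd > 1, so the symbol is 0.

0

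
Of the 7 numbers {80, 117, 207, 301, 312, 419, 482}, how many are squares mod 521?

(80/521) = +1 → QR.
(117/521) = +1 → QR.
(207/521) = -1 → non-residue.
(301/521) = +1 → QR.
(312/521) = -1 → non-residue.
(419/521) = +1 → QR.
(482/521) = -1 → non-residue.
Total quadratic residues among the 7: 4.

4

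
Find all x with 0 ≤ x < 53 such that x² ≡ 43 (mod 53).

19, 34

53 ≡ 1 (mod 4), so we find a root by search.
Trying successive values, 19² = 361 ≡ 43 (mod 53). The other root is 53 − 19 = 34.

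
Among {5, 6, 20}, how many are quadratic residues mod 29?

(5/29) = +1 → QR.
(6/29) = +1 → QR.
(20/29) = +1 → QR.
Total quadratic residues among the 3: 3.

3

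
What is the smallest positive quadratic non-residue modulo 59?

2

(2/59) = −1, so 2 is the smallest positive non-residue mod 59.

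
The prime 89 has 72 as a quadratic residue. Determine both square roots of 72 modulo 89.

28, 61

89 ≡ 1 (mod 4), so we find a root by search.
Trying successive values, 28² = 784 ≡ 72 (mod 89). The other root is 89 − 28 = 61.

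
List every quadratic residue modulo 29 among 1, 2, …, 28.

Square k = 1,…,14 (k and 29−k give the same square):
1²=1, 2²=4, 3²=9, 4²=16, 5²=25, 6²≡7, 7²≡20, 8²≡6, 9²≡23, 10²≡13, 11²≡5, 12²≡28, 13²≡24, 14²≡22 (mod 29).
So the quadratic residues mod 29 are {1, 4, 5, 6, 7, 9, 13, 16, 20, 22, 23, 24, 25, 28}.

1 4 5 6 7 9 13 16 20 22 23 24 25 28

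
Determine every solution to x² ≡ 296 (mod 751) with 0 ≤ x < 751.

280, 471

Since 751 ≡ 3 (mod 4), a square root of 296 is 296^((751+1)/4) = 296^188 mod 751.
Repeated squaring: 296^2≡500, 296^4≡668, 296^8≡130, 296^16≡378, 296^32≡194, 296^64≡86, 296^128≡637 (mod 751).
296^188 = 296^(128+32+16+8+4) ≡ 471 (mod 751).
Check: 471² = 221841 ≡ 296 (mod 751). The two roots are 280 and 471.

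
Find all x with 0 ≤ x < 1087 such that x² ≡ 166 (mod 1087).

Since 1087 ≡ 3 (mod 4), a square root of 166 is 166^((1087+1)/4) = 166^272 mod 1087.
Repeated squaring: 166^2≡381, 166^4≡590, 166^8≡260, 166^16≡206, 166^32≡43, 166^64≡762, 166^128≡186, 166^256≡899 (mod 1087).
166^272 = 166^(256+16) ≡ 404 (mod 1087).
Check: 404² = 163216 ≡ 166 (mod 1087). The two roots are 404 and 683.

404, 683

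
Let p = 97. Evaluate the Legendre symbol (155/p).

First reduce: 155 ≡ 58 (mod 97).
Pull out 2: since 97 ≡ 1 (mod 8), (2/97) = +1.
Reciprocity: 29 ≡ 1 and 97 ≡ 1 (mod 4), so (29/97) = +(97/29).
Reduce top mod 29: now compute (10/29).
Pull out 2: since 29 ≡ 5 (mod 8), (2/29) = -1.
Reciprocity: 5 ≡ 1 and 29 ≡ 1 (mod 4), so (5/29) = +(29/5).
Reduce top mod 5: now compute (4/5).
Pull out 2^2: since 5 ≡ 5 (mod 8), (2/5) = -1, so (2/5)^2 = +1.
Reached (1/5) = 1. Collecting the sign flips along the way, the symbol is -1.

-1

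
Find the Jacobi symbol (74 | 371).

-1

Pull out 2: since 371 ≡ 3 (mod 8), (2/371) = -1.
Reciprocity: 37 ≡ 1 and 371 ≡ 3 (mod 4), so (37/371) = +(371/37).
Reduce top mod 37: now compute (1/37).
Reached (1/37) = 1. Collecting the sign flips along the way, the symbol is -1.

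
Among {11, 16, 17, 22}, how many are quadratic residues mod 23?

(11/23) = -1 → non-residue.
(16/23) = +1 → QR.
(17/23) = -1 → non-residue.
(22/23) = -1 → non-residue.
Total quadratic residues among the 4: 1.

1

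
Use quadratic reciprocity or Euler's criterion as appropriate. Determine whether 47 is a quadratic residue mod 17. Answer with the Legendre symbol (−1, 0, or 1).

Euler's criterion: (47/17) ≡ 13^8 (mod 17).
13^2 ≡ 16 (mod 17)
13^4 ≡ 1 (mod 17)
13^8 ≡ 1 (mod 17)
13^8 = 13^(8) ≡ 1 (mod 17).
Result is 1, so (47/17) = 1.

1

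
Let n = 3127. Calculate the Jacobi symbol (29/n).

Reciprocity: 29 ≡ 1 and 3127 ≡ 3 (mod 4), so (29/3127) = +(3127/29).
Reduce top mod 29: now compute (24/29).
Pull out 2^3: since 29 ≡ 5 (mod 8), (2/29) = -1, so (2/29)^3 = -1.
Reciprocity: 3 ≡ 3 and 29 ≡ 1 (mod 4), so (3/29) = +(29/3).
Reduce top mod 3: now compute (2/3).
Pull out 2: since 3 ≡ 3 (mod 8), (2/3) = -1.
Reached (1/3) = 1. Collecting the sign flips along the way, the symbol is +1.

1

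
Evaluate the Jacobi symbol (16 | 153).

Pull out 2^4: since 153 ≡ 1 (mod 8), (2/153) = +1, so (2/153)^4 = +1.
Reached (1/153) = 1. Collecting the sign flips along the way, the symbol is +1.

1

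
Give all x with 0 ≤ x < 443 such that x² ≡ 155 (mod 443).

Since 443 ≡ 3 (mod 4), a square root of 155 is 155^((443+1)/4) = 155^111 mod 443.
Repeated squaring: 155^2≡103, 155^4≡420, 155^8≡86, 155^16≡308, 155^32≡62, 155^64≡300 (mod 443).
155^111 = 155^(64+32+8+4+2+1) ≡ 191 (mod 443).
Check: 191² = 36481 ≡ 155 (mod 443). The two roots are 191 and 252.

191, 252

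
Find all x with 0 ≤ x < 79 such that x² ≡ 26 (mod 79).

Since 79 ≡ 3 (mod 4), a square root of 26 is 26^((79+1)/4) = 26^20 mod 79.
Repeated squaring: 26^2≡44, 26^4≡40, 26^8≡20, 26^16≡5 (mod 79).
26^20 = 26^(16+4) ≡ 42 (mod 79).
Check: 42² = 1764 ≡ 26 (mod 79). The two roots are 37 and 42.

37, 42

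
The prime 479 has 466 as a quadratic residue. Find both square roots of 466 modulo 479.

Since 479 ≡ 3 (mod 4), a square root of 466 is 466^((479+1)/4) = 466^120 mod 479.
Repeated squaring: 466^2≡169, 466^4≡300, 466^8≡427, 466^16≡309, 466^32≡160, 466^64≡213 (mod 479).
466^120 = 466^(64+32+16+8) ≡ 150 (mod 479).
Check: 150² = 22500 ≡ 466 (mod 479). The two roots are 150 and 329.

150, 329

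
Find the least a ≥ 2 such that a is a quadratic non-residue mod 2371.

2

(2/2371) = −1, so 2 is the smallest positive non-residue mod 2371.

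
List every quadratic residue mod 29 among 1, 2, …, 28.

Square k = 1,…,14 (k and 29−k give the same square):
1²=1, 2²=4, 3²=9, 4²=16, 5²=25, 6²≡7, 7²≡20, 8²≡6, 9²≡23, 10²≡13, 11²≡5, 12²≡28, 13²≡24, 14²≡22 (mod 29).
So the quadratic residues mod 29 are {1, 4, 5, 6, 7, 9, 13, 16, 20, 22, 23, 24, 25, 28}.

1, 4, 5, 6, 7, 9, 13, 16, 20, 22, 23, 24, 25, 28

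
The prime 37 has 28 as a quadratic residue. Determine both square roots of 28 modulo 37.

18, 19

37 ≡ 1 (mod 4), so we find a root by search.
Trying successive values, 18² = 324 ≡ 28 (mod 37). The other root is 37 − 18 = 19.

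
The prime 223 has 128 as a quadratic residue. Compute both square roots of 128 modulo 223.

103, 120

Since 223 ≡ 3 (mod 4), a square root of 128 is 128^((223+1)/4) = 128^56 mod 223.
Repeated squaring: 128^2≡105, 128^4≡98, 128^8≡15, 128^16≡2, 128^32≡4 (mod 223).
128^56 = 128^(32+16+8) ≡ 120 (mod 223).
Check: 120² = 14400 ≡ 128 (mod 223). The two roots are 103 and 120.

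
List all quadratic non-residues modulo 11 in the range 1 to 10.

2, 6, 7, 8, 10

Square k = 1,…,5 (k and 11−k give the same square):
1²=1, 2²=4, 3²=9, 4²≡5, 5²≡3 (mod 11).
The residues are {1, 3, 4, 5, 9}; the non-residues are the remaining 5 nonzero classes.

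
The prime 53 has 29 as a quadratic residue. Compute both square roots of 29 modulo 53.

20, 33

53 ≡ 1 (mod 4), so we find a root by search.
Trying successive values, 20² = 400 ≡ 29 (mod 53). The other root is 53 − 20 = 33.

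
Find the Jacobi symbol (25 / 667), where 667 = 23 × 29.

1

Reciprocity: 25 ≡ 1 and 667 ≡ 3 (mod 4), so (25/667) = +(667/25).
Reduce top mod 25: now compute (17/25).
Reciprocity: 17 ≡ 1 and 25 ≡ 1 (mod 4), so (17/25) = +(25/17).
Reduce top mod 17: now compute (8/17).
Pull out 2^3: since 17 ≡ 1 (mod 8), (2/17) = +1, so (2/17)^3 = +1.
Reached (1/17) = 1. Collecting the sign flips along the way, the symbol is +1.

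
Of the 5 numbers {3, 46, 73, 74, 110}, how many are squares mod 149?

3

(3/149) = -1 → non-residue.
(46/149) = +1 → QR.
(73/149) = +1 → QR.
(74/149) = -1 → non-residue.
(110/149) = +1 → QR.
Total quadratic residues among the 5: 3.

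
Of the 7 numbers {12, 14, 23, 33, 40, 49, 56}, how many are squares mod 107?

7

(12/107) = +1 → QR.
(14/107) = +1 → QR.
(23/107) = +1 → QR.
(33/107) = +1 → QR.
(40/107) = +1 → QR.
(49/107) = +1 → QR.
(56/107) = +1 → QR.
Total quadratic residues among the 7: 7.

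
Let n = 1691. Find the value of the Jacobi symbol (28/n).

Pull out 2^2: since 1691 ≡ 3 (mod 8), (2/1691) = -1, so (2/1691)^2 = +1.
Reciprocity: 7 ≡ 3 and 1691 ≡ 3 (mod 4), so (7/1691) = −(1691/7).
Reduce top mod 7: now compute (4/7).
Pull out 2^2: since 7 ≡ 7 (mod 8), (2/7) = +1, so (2/7)^2 = +1.
Reached (1/7) = 1. Collecting the sign flips along the way, the symbol is -1.

-1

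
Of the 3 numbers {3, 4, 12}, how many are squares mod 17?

(3/17) = -1 → non-residue.
(4/17) = +1 → QR.
(12/17) = -1 → non-residue.
Total quadratic residues among the 3: 1.

1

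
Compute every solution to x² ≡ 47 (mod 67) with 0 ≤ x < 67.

28, 39

Since 67 ≡ 3 (mod 4), a square root of 47 is 47^((67+1)/4) = 47^17 mod 67.
Repeated squaring: 47^2≡65, 47^4≡4, 47^8≡16, 47^16≡55 (mod 67).
47^17 = 47^(16+1) ≡ 39 (mod 67).
Check: 39² = 1521 ≡ 47 (mod 67). The two roots are 28 and 39.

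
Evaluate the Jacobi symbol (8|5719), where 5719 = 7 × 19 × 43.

Pull out 2^3: since 5719 ≡ 7 (mod 8), (2/5719) = +1, so (2/5719)^3 = +1.
Reached (1/5719) = 1. Collecting the sign flips along the way, the symbol is +1.

1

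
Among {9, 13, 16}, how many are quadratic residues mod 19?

(9/19) = +1 → QR.
(13/19) = -1 → non-residue.
(16/19) = +1 → QR.
Total quadratic residues among the 3: 2.

2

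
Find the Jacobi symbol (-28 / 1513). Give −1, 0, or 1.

1

First reduce: -28 ≡ 1485 (mod 1513).
Reciprocity: 1485 ≡ 1 and 1513 ≡ 1 (mod 4), so (1485/1513) = +(1513/1485).
Reduce top mod 1485: now compute (28/1485).
Pull out 2^2: since 1485 ≡ 5 (mod 8), (2/1485) = -1, so (2/1485)^2 = +1.
Reciprocity: 7 ≡ 3 and 1485 ≡ 1 (mod 4), so (7/1485) = +(1485/7).
Reduce top mod 7: now compute (1/7).
Reached (1/7) = 1. Collecting the sign flips along the way, the symbol is +1.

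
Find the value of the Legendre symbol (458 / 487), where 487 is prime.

-1

Euler's criterion: (458/487) ≡ 458^243 (mod 487).
458^2 ≡ 354 (mod 487)
458^4 ≡ 157 (mod 487)
458^8 ≡ 299 (mod 487)
458^16 ≡ 280 (mod 487)
458^32 ≡ 480 (mod 487)
458^64 ≡ 49 (mod 487)
458^128 ≡ 453 (mod 487)
458^243 = 458^(128+64+32+16+2+1) ≡ 486 (mod 487).
Result is 486 ≡ −1, so (458/487) = −1.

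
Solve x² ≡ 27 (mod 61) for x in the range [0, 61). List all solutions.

61 ≡ 1 (mod 4), so we find a root by search.
Trying successive values, 24² = 576 ≡ 27 (mod 61). The other root is 61 − 24 = 37.

24, 37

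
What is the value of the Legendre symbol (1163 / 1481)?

Reciprocity: 1163 ≡ 3 and 1481 ≡ 1 (mod 4), so (1163/1481) = +(1481/1163).
Reduce top mod 1163: now compute (318/1163).
Pull out 2: since 1163 ≡ 3 (mod 8), (2/1163) = -1.
Reciprocity: 159 ≡ 3 and 1163 ≡ 3 (mod 4), so (159/1163) = −(1163/159).
Reduce top mod 159: now compute (50/159).
Pull out 2: since 159 ≡ 7 (mod 8), (2/159) = +1.
Reciprocity: 25 ≡ 1 and 159 ≡ 3 (mod 4), so (25/159) = +(159/25).
Reduce top mod 25: now compute (9/25).
Reciprocity: 9 ≡ 1 and 25 ≡ 1 (mod 4), so (9/25) = +(25/9).
Reduce top mod 9: now compute (7/9).
Reciprocity: 7 ≡ 3 and 9 ≡ 1 (mod 4), so (7/9) = +(9/7).
Reduce top mod 7: now compute (2/7).
Pull out 2: since 7 ≡ 7 (mod 8), (2/7) = +1.
Reached (1/7) = 1. Collecting the sign flips along the way, the symbol is +1.

1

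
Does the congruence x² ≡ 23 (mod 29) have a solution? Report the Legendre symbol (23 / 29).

Reciprocity: 23 ≡ 3 and 29 ≡ 1 (mod 4), so (23/29) = +(29/23).
Reduce top mod 23: now compute (6/23).
Pull out 2: since 23 ≡ 7 (mod 8), (2/23) = +1.
Reciprocity: 3 ≡ 3 and 23 ≡ 3 (mod 4), so (3/23) = −(23/3).
Reduce top mod 3: now compute (2/3).
Pull out 2: since 3 ≡ 3 (mod 8), (2/3) = -1.
Reached (1/3) = 1. Collecting the sign flips along the way, the symbol is +1.

1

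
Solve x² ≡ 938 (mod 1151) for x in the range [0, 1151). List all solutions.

550, 601

Since 1151 ≡ 3 (mod 4), a square root of 938 is 938^((1151+1)/4) = 938^288 mod 1151.
Repeated squaring: 938^2≡480, 938^4≡200, 938^8≡866, 938^16≡655, 938^32≡853, 938^64≡177, 938^128≡252, 938^256≡199 (mod 1151).
938^288 = 938^(256+32) ≡ 550 (mod 1151).
Check: 550² = 302500 ≡ 938 (mod 1151). The two roots are 550 and 601.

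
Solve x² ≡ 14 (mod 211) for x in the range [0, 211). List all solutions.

Since 211 ≡ 3 (mod 4), a square root of 14 is 14^((211+1)/4) = 14^53 mod 211.
Repeated squaring: 14^2≡196, 14^4≡14, 14^8≡196, 14^16≡14, 14^32≡196 (mod 211).
14^53 = 14^(32+16+4+1) ≡ 196 (mod 211).
Check: 196² = 38416 ≡ 14 (mod 211). The two roots are 15 and 196.

15, 196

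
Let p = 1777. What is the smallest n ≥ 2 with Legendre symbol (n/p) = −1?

5

(2/1777) = +1, so 2 is a residue.
(3/1777) = +1, so 3 is a residue.
(4/1777) = +1, so 4 is a residue.
(5/1777) = −1, so 5 is the smallest positive non-residue mod 1777.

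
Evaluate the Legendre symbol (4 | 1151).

Euler's criterion: (4/1151) ≡ 4^575 (mod 1151).
4^2 ≡ 16 (mod 1151)
4^4 ≡ 256 (mod 1151)
4^8 ≡ 1080 (mod 1151)
4^16 ≡ 437 (mod 1151)
4^32 ≡ 1054 (mod 1151)
4^64 ≡ 201 (mod 1151)
4^128 ≡ 116 (mod 1151)
4^256 ≡ 795 (mod 1151)
4^512 ≡ 126 (mod 1151)
4^575 = 4^(512+32+16+8+4+2+1) ≡ 1 (mod 1151).
Result is 1, so (4/1151) = 1.

1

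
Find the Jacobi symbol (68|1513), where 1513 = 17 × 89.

0

Pull out 2^2: since 1513 ≡ 1 (mod 8), (2/1513) = +1, so (2/1513)^2 = +1.
Reciprocity: 17 ≡ 1 and 1513 ≡ 1 (mod 4), so (17/1513) = +(1513/17).
Reduce top mod 17: now compute (0/17).
Top reduces to 0: gcd > 1, so the symbol is 0.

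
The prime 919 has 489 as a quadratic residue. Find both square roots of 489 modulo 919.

Since 919 ≡ 3 (mod 4), a square root of 489 is 489^((919+1)/4) = 489^230 mod 919.
Repeated squaring: 489^2≡181, 489^4≡596, 489^8≡482, 489^16≡736, 489^32≡405, 489^64≡443, 489^128≡502 (mod 919).
489^230 = 489^(128+64+32+4+2) ≡ 193 (mod 919).
Check: 193² = 37249 ≡ 489 (mod 919). The two roots are 193 and 726.

193, 726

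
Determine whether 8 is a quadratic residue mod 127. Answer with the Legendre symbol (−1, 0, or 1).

1

Euler's criterion: (8/127) ≡ 8^63 (mod 127).
8^2 ≡ 64 (mod 127)
8^4 ≡ 32 (mod 127)
8^8 ≡ 8 (mod 127)
8^16 ≡ 64 (mod 127)
8^32 ≡ 32 (mod 127)
8^63 = 8^(32+16+8+4+2+1) ≡ 1 (mod 127).
Result is 1, so (8/127) = 1.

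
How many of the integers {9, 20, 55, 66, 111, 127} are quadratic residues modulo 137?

(9/137) = +1 → QR.
(20/137) = -1 → non-residue.
(55/137) = -1 → non-residue.
(66/137) = -1 → non-residue.
(111/137) = -1 → non-residue.
(127/137) = -1 → non-residue.
Total quadratic residues among the 6: 1.

1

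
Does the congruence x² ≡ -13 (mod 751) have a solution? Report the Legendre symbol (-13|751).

Euler's criterion: (-13/751) ≡ 738^375 (mod 751).
738^2 ≡ 169 (mod 751)
738^4 ≡ 23 (mod 751)
738^8 ≡ 529 (mod 751)
738^16 ≡ 469 (mod 751)
738^32 ≡ 669 (mod 751)
738^64 ≡ 716 (mod 751)
738^128 ≡ 474 (mod 751)
738^256 ≡ 127 (mod 751)
738^375 = 738^(256+64+32+16+4+2+1) ≡ 750 (mod 751).
Result is 750 ≡ −1, so (-13/751) = −1.

-1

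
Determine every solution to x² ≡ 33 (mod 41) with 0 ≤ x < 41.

41 ≡ 1 (mod 4), so we find a root by search.
Trying successive values, 19² = 361 ≡ 33 (mod 41). The other root is 41 − 19 = 22.

19, 22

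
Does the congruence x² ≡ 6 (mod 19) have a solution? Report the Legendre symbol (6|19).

Pull out 2: since 19 ≡ 3 (mod 8), (2/19) = -1.
Reciprocity: 3 ≡ 3 and 19 ≡ 3 (mod 4), so (3/19) = −(19/3).
Reduce top mod 3: now compute (1/3).
Reached (1/3) = 1. Collecting the sign flips along the way, the symbol is +1.

1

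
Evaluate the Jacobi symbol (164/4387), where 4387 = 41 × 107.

Pull out 2^2: since 4387 ≡ 3 (mod 8), (2/4387) = -1, so (2/4387)^2 = +1.
Reciprocity: 41 ≡ 1 and 4387 ≡ 3 (mod 4), so (41/4387) = +(4387/41).
Reduce top mod 41: now compute (0/41).
Top reduces to 0: gcd > 1, so the symbol is 0.

0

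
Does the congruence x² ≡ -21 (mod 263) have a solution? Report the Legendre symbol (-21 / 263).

Euler's criterion: (-21/263) ≡ 242^131 (mod 263).
242^2 ≡ 178 (mod 263)
242^4 ≡ 124 (mod 263)
242^8 ≡ 122 (mod 263)
242^16 ≡ 156 (mod 263)
242^32 ≡ 140 (mod 263)
242^64 ≡ 138 (mod 263)
242^128 ≡ 108 (mod 263)
242^131 = 242^(128+2+1) ≡ 1 (mod 263).
Result is 1, so (-21/263) = 1.

1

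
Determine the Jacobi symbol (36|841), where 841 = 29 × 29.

Pull out 2^2: since 841 ≡ 1 (mod 8), (2/841) = +1, so (2/841)^2 = +1.
Reciprocity: 9 ≡ 1 and 841 ≡ 1 (mod 4), so (9/841) = +(841/9).
Reduce top mod 9: now compute (4/9).
Pull out 2^2: since 9 ≡ 1 (mod 8), (2/9) = +1, so (2/9)^2 = +1.
Reached (1/9) = 1. Collecting the sign flips along the way, the symbol is +1.

1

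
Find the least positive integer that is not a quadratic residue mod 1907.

(2/1907) = −1, so 2 is the smallest positive non-residue mod 1907.

2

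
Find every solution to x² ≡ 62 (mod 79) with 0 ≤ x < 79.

Since 79 ≡ 3 (mod 4), a square root of 62 is 62^((79+1)/4) = 62^20 mod 79.
Repeated squaring: 62^2≡52, 62^4≡18, 62^8≡8, 62^16≡64 (mod 79).
62^20 = 62^(16+4) ≡ 46 (mod 79).
Check: 46² = 2116 ≡ 62 (mod 79). The two roots are 33 and 46.

33, 46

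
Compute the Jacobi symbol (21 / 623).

Reciprocity: 21 ≡ 1 and 623 ≡ 3 (mod 4), so (21/623) = +(623/21).
Reduce top mod 21: now compute (14/21).
Pull out 2: since 21 ≡ 5 (mod 8), (2/21) = -1.
Reciprocity: 7 ≡ 3 and 21 ≡ 1 (mod 4), so (7/21) = +(21/7).
Reduce top mod 7: now compute (0/7).
Top reduces to 0: gcd > 1, so the symbol is 0.

0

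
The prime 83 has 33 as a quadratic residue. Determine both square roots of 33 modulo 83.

38, 45

Since 83 ≡ 3 (mod 4), a square root of 33 is 33^((83+1)/4) = 33^21 mod 83.
Repeated squaring: 33^2≡10, 33^4≡17, 33^8≡40, 33^16≡23 (mod 83).
33^21 = 33^(16+4+1) ≡ 38 (mod 83).
Check: 38² = 1444 ≡ 33 (mod 83). The two roots are 38 and 45.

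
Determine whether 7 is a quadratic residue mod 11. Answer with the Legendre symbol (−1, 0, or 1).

Reciprocity: 7 ≡ 3 and 11 ≡ 3 (mod 4), so (7/11) = −(11/7).
Reduce top mod 7: now compute (4/7).
Pull out 2^2: since 7 ≡ 7 (mod 8), (2/7) = +1, so (2/7)^2 = +1.
Reached (1/7) = 1. Collecting the sign flips along the way, the symbol is -1.

-1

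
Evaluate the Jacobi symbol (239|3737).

Reciprocity: 239 ≡ 3 and 3737 ≡ 1 (mod 4), so (239/3737) = +(3737/239).
Reduce top mod 239: now compute (152/239).
Pull out 2^3: since 239 ≡ 7 (mod 8), (2/239) = +1, so (2/239)^3 = +1.
Reciprocity: 19 ≡ 3 and 239 ≡ 3 (mod 4), so (19/239) = −(239/19).
Reduce top mod 19: now compute (11/19).
Reciprocity: 11 ≡ 3 and 19 ≡ 3 (mod 4), so (11/19) = −(19/11).
Reduce top mod 11: now compute (8/11).
Pull out 2^3: since 11 ≡ 3 (mod 8), (2/11) = -1, so (2/11)^3 = -1.
Reached (1/11) = 1. Collecting the sign flips along the way, the symbol is -1.

-1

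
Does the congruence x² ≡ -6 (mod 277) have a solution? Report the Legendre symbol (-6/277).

-1

First reduce: -6 ≡ 271 (mod 277).
Reciprocity: 271 ≡ 3 and 277 ≡ 1 (mod 4), so (271/277) = +(277/271).
Reduce top mod 271: now compute (6/271).
Pull out 2: since 271 ≡ 7 (mod 8), (2/271) = +1.
Reciprocity: 3 ≡ 3 and 271 ≡ 3 (mod 4), so (3/271) = −(271/3).
Reduce top mod 3: now compute (1/3).
Reached (1/3) = 1. Collecting the sign flips along the way, the symbol is -1.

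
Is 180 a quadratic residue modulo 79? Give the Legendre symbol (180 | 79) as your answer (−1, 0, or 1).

First reduce: 180 ≡ 22 (mod 79).
Pull out 2: since 79 ≡ 7 (mod 8), (2/79) = +1.
Reciprocity: 11 ≡ 3 and 79 ≡ 3 (mod 4), so (11/79) = −(79/11).
Reduce top mod 11: now compute (2/11).
Pull out 2: since 11 ≡ 3 (mod 8), (2/11) = -1.
Reached (1/11) = 1. Collecting the sign flips along the way, the symbol is +1.

1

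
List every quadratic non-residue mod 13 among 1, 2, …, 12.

2 5 6 7 8 11

Square k = 1,…,6 (k and 13−k give the same square):
1²=1, 2²=4, 3²=9, 4²≡3, 5²≡12, 6²≡10 (mod 13).
The residues are {1, 3, 4, 9, 10, 12}; the non-residues are the remaining 6 nonzero classes.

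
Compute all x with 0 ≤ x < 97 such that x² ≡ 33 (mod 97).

18, 79

97 ≡ 1 (mod 4), so we find a root by search.
Trying successive values, 18² = 324 ≡ 33 (mod 97). The other root is 97 − 18 = 79.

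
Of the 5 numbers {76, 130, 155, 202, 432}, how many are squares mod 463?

(76/463) = -1 → non-residue.
(130/463) = +1 → QR.
(155/463) = -1 → non-residue.
(202/463) = -1 → non-residue.
(432/463) = -1 → non-residue.
Total quadratic residues among the 5: 1.

1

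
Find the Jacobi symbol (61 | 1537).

1

Reciprocity: 61 ≡ 1 and 1537 ≡ 1 (mod 4), so (61/1537) = +(1537/61).
Reduce top mod 61: now compute (12/61).
Pull out 2^2: since 61 ≡ 5 (mod 8), (2/61) = -1, so (2/61)^2 = +1.
Reciprocity: 3 ≡ 3 and 61 ≡ 1 (mod 4), so (3/61) = +(61/3).
Reduce top mod 3: now compute (1/3).
Reached (1/3) = 1. Collecting the sign flips along the way, the symbol is +1.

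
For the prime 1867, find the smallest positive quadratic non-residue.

(2/1867) = −1, so 2 is the smallest positive non-residue mod 1867.

2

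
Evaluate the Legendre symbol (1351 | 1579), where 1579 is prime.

1

Reciprocity: 1351 ≡ 3 and 1579 ≡ 3 (mod 4), so (1351/1579) = −(1579/1351).
Reduce top mod 1351: now compute (228/1351).
Pull out 2^2: since 1351 ≡ 7 (mod 8), (2/1351) = +1, so (2/1351)^2 = +1.
Reciprocity: 57 ≡ 1 and 1351 ≡ 3 (mod 4), so (57/1351) = +(1351/57).
Reduce top mod 57: now compute (40/57).
Pull out 2^3: since 57 ≡ 1 (mod 8), (2/57) = +1, so (2/57)^3 = +1.
Reciprocity: 5 ≡ 1 and 57 ≡ 1 (mod 4), so (5/57) = +(57/5).
Reduce top mod 5: now compute (2/5).
Pull out 2: since 5 ≡ 5 (mod 8), (2/5) = -1.
Reached (1/5) = 1. Collecting the sign flips along the way, the symbol is +1.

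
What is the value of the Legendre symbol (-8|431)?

Euler's criterion: (-8/431) ≡ 423^215 (mod 431).
423^2 ≡ 64 (mod 431)
423^4 ≡ 217 (mod 431)
423^8 ≡ 110 (mod 431)
423^16 ≡ 32 (mod 431)
423^32 ≡ 162 (mod 431)
423^64 ≡ 384 (mod 431)
423^128 ≡ 54 (mod 431)
423^215 = 423^(128+64+16+4+2+1) ≡ 430 (mod 431).
Result is 430 ≡ −1, so (-8/431) = −1.

-1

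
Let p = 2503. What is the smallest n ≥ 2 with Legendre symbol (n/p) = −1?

(2/2503) = +1, so 2 is a residue.
(3/2503) = −1, so 3 is the smallest positive non-residue mod 2503.

3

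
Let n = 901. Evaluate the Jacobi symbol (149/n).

1

Reciprocity: 149 ≡ 1 and 901 ≡ 1 (mod 4), so (149/901) = +(901/149).
Reduce top mod 149: now compute (7/149).
Reciprocity: 7 ≡ 3 and 149 ≡ 1 (mod 4), so (7/149) = +(149/7).
Reduce top mod 7: now compute (2/7).
Pull out 2: since 7 ≡ 7 (mod 8), (2/7) = +1.
Reached (1/7) = 1. Collecting the sign flips along the way, the symbol is +1.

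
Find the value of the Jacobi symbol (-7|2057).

-1

First reduce: -7 ≡ 2050 (mod 2057).
Pull out 2: since 2057 ≡ 1 (mod 8), (2/2057) = +1.
Reciprocity: 1025 ≡ 1 and 2057 ≡ 1 (mod 4), so (1025/2057) = +(2057/1025).
Reduce top mod 1025: now compute (7/1025).
Reciprocity: 7 ≡ 3 and 1025 ≡ 1 (mod 4), so (7/1025) = +(1025/7).
Reduce top mod 7: now compute (3/7).
Reciprocity: 3 ≡ 3 and 7 ≡ 3 (mod 4), so (3/7) = −(7/3).
Reduce top mod 3: now compute (1/3).
Reached (1/3) = 1. Collecting the sign flips along the way, the symbol is -1.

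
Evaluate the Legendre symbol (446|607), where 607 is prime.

Euler's criterion: (446/607) ≡ 446^303 (mod 607).
446^2 ≡ 427 (mod 607)
446^4 ≡ 229 (mod 607)
446^8 ≡ 239 (mod 607)
446^16 ≡ 63 (mod 607)
446^32 ≡ 327 (mod 607)
446^64 ≡ 97 (mod 607)
446^128 ≡ 304 (mod 607)
446^256 ≡ 152 (mod 607)
446^303 = 446^(256+32+8+4+2+1) ≡ 1 (mod 607).
Result is 1, so (446/607) = 1.

1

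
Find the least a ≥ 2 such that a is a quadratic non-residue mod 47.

5

(2/47) = +1, so 2 is a residue.
(3/47) = +1, so 3 is a residue.
(4/47) = +1, so 4 is a residue.
(5/47) = −1, so 5 is the smallest positive non-residue mod 47.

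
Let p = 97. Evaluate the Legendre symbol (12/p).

Pull out 2^2: since 97 ≡ 1 (mod 8), (2/97) = +1, so (2/97)^2 = +1.
Reciprocity: 3 ≡ 3 and 97 ≡ 1 (mod 4), so (3/97) = +(97/3).
Reduce top mod 3: now compute (1/3).
Reached (1/3) = 1. Collecting the sign flips along the way, the symbol is +1.

1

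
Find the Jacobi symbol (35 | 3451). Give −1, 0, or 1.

0

Reciprocity: 35 ≡ 3 and 3451 ≡ 3 (mod 4), so (35/3451) = −(3451/35).
Reduce top mod 35: now compute (21/35).
Reciprocity: 21 ≡ 1 and 35 ≡ 3 (mod 4), so (21/35) = +(35/21).
Reduce top mod 21: now compute (14/21).
Pull out 2: since 21 ≡ 5 (mod 8), (2/21) = -1.
Reciprocity: 7 ≡ 3 and 21 ≡ 1 (mod 4), so (7/21) = +(21/7).
Reduce top mod 7: now compute (0/7).
Top reduces to 0: gcd > 1, so the symbol is 0.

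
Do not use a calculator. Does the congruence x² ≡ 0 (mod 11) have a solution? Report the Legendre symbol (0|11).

0

Top reduces to 0: gcd > 1, so the symbol is 0.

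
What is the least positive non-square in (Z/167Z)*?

5

(2/167) = +1, so 2 is a residue.
(3/167) = +1, so 3 is a residue.
(4/167) = +1, so 4 is a residue.
(5/167) = −1, so 5 is the smallest positive non-residue mod 167.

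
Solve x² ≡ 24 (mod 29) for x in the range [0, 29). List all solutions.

13, 16

29 ≡ 1 (mod 4), so we find a root by search.
Trying successive values, 13² = 169 ≡ 24 (mod 29). The other root is 29 − 13 = 16.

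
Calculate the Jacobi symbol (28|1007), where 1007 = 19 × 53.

Pull out 2^2: since 1007 ≡ 7 (mod 8), (2/1007) = +1, so (2/1007)^2 = +1.
Reciprocity: 7 ≡ 3 and 1007 ≡ 3 (mod 4), so (7/1007) = −(1007/7).
Reduce top mod 7: now compute (6/7).
Pull out 2: since 7 ≡ 7 (mod 8), (2/7) = +1.
Reciprocity: 3 ≡ 3 and 7 ≡ 3 (mod 4), so (3/7) = −(7/3).
Reduce top mod 3: now compute (1/3).
Reached (1/3) = 1. Collecting the sign flips along the way, the symbol is +1.

1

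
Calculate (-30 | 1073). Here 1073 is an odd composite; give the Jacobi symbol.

First reduce: -30 ≡ 1043 (mod 1073).
Reciprocity: 1043 ≡ 3 and 1073 ≡ 1 (mod 4), so (1043/1073) = +(1073/1043).
Reduce top mod 1043: now compute (30/1043).
Pull out 2: since 1043 ≡ 3 (mod 8), (2/1043) = -1.
Reciprocity: 15 ≡ 3 and 1043 ≡ 3 (mod 4), so (15/1043) = −(1043/15).
Reduce top mod 15: now compute (8/15).
Pull out 2^3: since 15 ≡ 7 (mod 8), (2/15) = +1, so (2/15)^3 = +1.
Reached (1/15) = 1. Collecting the sign flips along the way, the symbol is +1.

1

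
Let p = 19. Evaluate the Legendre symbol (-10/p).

First reduce: -10 ≡ 9 (mod 19).
Reciprocity: 9 ≡ 1 and 19 ≡ 3 (mod 4), so (9/19) = +(19/9).
Reduce top mod 9: now compute (1/9).
Reached (1/9) = 1. Collecting the sign flips along the way, the symbol is +1.

1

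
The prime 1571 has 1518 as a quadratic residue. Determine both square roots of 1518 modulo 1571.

Since 1571 ≡ 3 (mod 4), a square root of 1518 is 1518^((1571+1)/4) = 1518^393 mod 1571.
Repeated squaring: 1518^2≡1238, 1518^4≡919, 1518^8≡934, 1518^16≡451, 1518^32≡742, 1518^64≡714, 1518^128≡792, 1518^256≡435 (mod 1571).
1518^393 = 1518^(256+128+8+1) ≡ 1340 (mod 1571).
Check: 1340² = 1795600 ≡ 1518 (mod 1571). The two roots are 231 and 1340.

231, 1340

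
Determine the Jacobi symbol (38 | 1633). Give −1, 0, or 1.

Pull out 2: since 1633 ≡ 1 (mod 8), (2/1633) = +1.
Reciprocity: 19 ≡ 3 and 1633 ≡ 1 (mod 4), so (19/1633) = +(1633/19).
Reduce top mod 19: now compute (18/19).
Pull out 2: since 19 ≡ 3 (mod 8), (2/19) = -1.
Reciprocity: 9 ≡ 1 and 19 ≡ 3 (mod 4), so (9/19) = +(19/9).
Reduce top mod 9: now compute (1/9).
Reached (1/9) = 1. Collecting the sign flips along the way, the symbol is -1.

-1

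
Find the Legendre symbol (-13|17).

1

First reduce: -13 ≡ 4 (mod 17).
Pull out 2^2: since 17 ≡ 1 (mod 8), (2/17) = +1, so (2/17)^2 = +1.
Reached (1/17) = 1. Collecting the sign flips along the way, the symbol is +1.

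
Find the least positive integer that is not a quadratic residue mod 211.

2

(2/211) = −1, so 2 is the smallest positive non-residue mod 211.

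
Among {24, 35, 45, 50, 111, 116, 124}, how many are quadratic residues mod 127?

3

(24/127) = -1 → non-residue.
(35/127) = +1 → QR.
(45/127) = -1 → non-residue.
(50/127) = +1 → QR.
(111/127) = -1 → non-residue.
(116/127) = -1 → non-residue.
(124/127) = +1 → QR.
Total quadratic residues among the 7: 3.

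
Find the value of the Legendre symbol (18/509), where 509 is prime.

-1

Pull out 2: since 509 ≡ 5 (mod 8), (2/509) = -1.
Reciprocity: 9 ≡ 1 and 509 ≡ 1 (mod 4), so (9/509) = +(509/9).
Reduce top mod 9: now compute (5/9).
Reciprocity: 5 ≡ 1 and 9 ≡ 1 (mod 4), so (5/9) = +(9/5).
Reduce top mod 5: now compute (4/5).
Pull out 2^2: since 5 ≡ 5 (mod 8), (2/5) = -1, so (2/5)^2 = +1.
Reached (1/5) = 1. Collecting the sign flips along the way, the symbol is -1.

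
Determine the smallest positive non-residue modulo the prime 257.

(2/257) = +1, so 2 is a residue.
(3/257) = −1, so 3 is the smallest positive non-residue mod 257.

3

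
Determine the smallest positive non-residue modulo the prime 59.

(2/59) = −1, so 2 is the smallest positive non-residue mod 59.

2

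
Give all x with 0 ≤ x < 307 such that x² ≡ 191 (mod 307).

Since 307 ≡ 3 (mod 4), a square root of 191 is 191^((307+1)/4) = 191^77 mod 307.
Repeated squaring: 191^2≡255, 191^4≡248, 191^8≡104, 191^16≡71, 191^32≡129, 191^64≡63 (mod 307).
191^77 = 191^(64+8+4+1) ≡ 240 (mod 307).
Check: 240² = 57600 ≡ 191 (mod 307). The two roots are 67 and 240.

67, 240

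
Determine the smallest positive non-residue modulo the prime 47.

5

(2/47) = +1, so 2 is a residue.
(3/47) = +1, so 3 is a residue.
(4/47) = +1, so 4 is a residue.
(5/47) = −1, so 5 is the smallest positive non-residue mod 47.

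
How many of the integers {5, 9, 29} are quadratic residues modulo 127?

1

(5/127) = -1 → non-residue.
(9/127) = +1 → QR.
(29/127) = -1 → non-residue.
Total quadratic residues among the 3: 1.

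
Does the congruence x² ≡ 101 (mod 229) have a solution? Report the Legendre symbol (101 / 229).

Euler's criterion: (101/229) ≡ 101^114 (mod 229).
101^2 ≡ 125 (mod 229)
101^4 ≡ 53 (mod 229)
101^8 ≡ 61 (mod 229)
101^16 ≡ 57 (mod 229)
101^32 ≡ 43 (mod 229)
101^64 ≡ 17 (mod 229)
101^114 = 101^(64+32+16+2) ≡ 228 (mod 229).
Result is 228 ≡ −1, so (101/229) = −1.

-1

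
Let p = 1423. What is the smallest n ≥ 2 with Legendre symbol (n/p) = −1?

(2/1423) = +1, so 2 is a residue.
(3/1423) = −1, so 3 is the smallest positive non-residue mod 1423.

3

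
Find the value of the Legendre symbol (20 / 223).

-1

Pull out 2^2: since 223 ≡ 7 (mod 8), (2/223) = +1, so (2/223)^2 = +1.
Reciprocity: 5 ≡ 1 and 223 ≡ 3 (mod 4), so (5/223) = +(223/5).
Reduce top mod 5: now compute (3/5).
Reciprocity: 3 ≡ 3 and 5 ≡ 1 (mod 4), so (3/5) = +(5/3).
Reduce top mod 3: now compute (2/3).
Pull out 2: since 3 ≡ 3 (mod 8), (2/3) = -1.
Reached (1/3) = 1. Collecting the sign flips along the way, the symbol is -1.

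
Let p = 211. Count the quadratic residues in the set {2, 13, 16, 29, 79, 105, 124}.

4

(2/211) = -1 → non-residue.
(13/211) = +1 → QR.
(16/211) = +1 → QR.
(29/211) = -1 → non-residue.
(79/211) = +1 → QR.
(105/211) = +1 → QR.
(124/211) = -1 → non-residue.
Total quadratic residues among the 7: 4.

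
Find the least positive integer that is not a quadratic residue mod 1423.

3

(2/1423) = +1, so 2 is a residue.
(3/1423) = −1, so 3 is the smallest positive non-residue mod 1423.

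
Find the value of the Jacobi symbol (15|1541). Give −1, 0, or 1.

Reciprocity: 15 ≡ 3 and 1541 ≡ 1 (mod 4), so (15/1541) = +(1541/15).
Reduce top mod 15: now compute (11/15).
Reciprocity: 11 ≡ 3 and 15 ≡ 3 (mod 4), so (11/15) = −(15/11).
Reduce top mod 11: now compute (4/11).
Pull out 2^2: since 11 ≡ 3 (mod 8), (2/11) = -1, so (2/11)^2 = +1.
Reached (1/11) = 1. Collecting the sign flips along the way, the symbol is -1.

-1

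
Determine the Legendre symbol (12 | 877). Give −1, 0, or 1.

1

Pull out 2^2: since 877 ≡ 5 (mod 8), (2/877) = -1, so (2/877)^2 = +1.
Reciprocity: 3 ≡ 3 and 877 ≡ 1 (mod 4), so (3/877) = +(877/3).
Reduce top mod 3: now compute (1/3).
Reached (1/3) = 1. Collecting the sign flips along the way, the symbol is +1.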